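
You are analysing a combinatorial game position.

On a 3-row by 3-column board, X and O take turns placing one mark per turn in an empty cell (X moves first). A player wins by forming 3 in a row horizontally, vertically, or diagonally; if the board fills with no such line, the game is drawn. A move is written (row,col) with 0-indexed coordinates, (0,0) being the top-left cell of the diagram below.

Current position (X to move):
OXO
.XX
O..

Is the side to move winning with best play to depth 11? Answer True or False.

X winning at [OXO/.XX/O..]: True

p1 X@[OXO/.XX/O..]: (1,0)[OXO/XXX/O..]+1* (2,1)[OXO/.XX/OX.]+1 (2,2)[OXO/.XX/O.X]-1
p2 O@[OXO/XXX/O..] terminal -1; root [OXO/.XX/O..] d11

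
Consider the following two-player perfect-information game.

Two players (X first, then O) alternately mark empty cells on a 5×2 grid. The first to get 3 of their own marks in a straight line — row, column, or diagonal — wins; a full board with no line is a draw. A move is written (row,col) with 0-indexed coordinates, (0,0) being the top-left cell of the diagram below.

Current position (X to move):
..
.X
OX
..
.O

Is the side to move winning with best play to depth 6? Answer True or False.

[../.X/OX/../.O] X move#1: (0,0):+1/X./.X/OX/../.O*, (0,1):+1/.X/.X/OX/../.O, (1,0):+1/../XX/OX/../.O, (3,0):+1/../.X/OX/X./.O, (3,1):+1/../.X/OX/.X/.O, (4,0):+1/../.X/OX/../XO
[X./.X/OX/../.O] O move#2: (0,1):-1/XO/.X/OX/../.O*, (1,0):-1/X./OX/OX/../.O, (3,0):-1/X./.X/OX/O./.O, (3,1):-1/X./.X/OX/.O/.O, (4,0):-1/X./.X/OX/../OO
[XO/.X/OX/../.O] X move#3: (1,0):+0/XO/XX/OX/../.O, (3,0):+0/XO/.X/OX/X./.O, (3,1):+1/XO/.X/OX/.X/.O*, (4,0):+0/XO/.X/OX/../XO
[XO/.X/OX/.X/.O] end (terminal -1, O#4); searched ../.X/OX/../.O to 6

X winning at [../.X/OX/../.O]: True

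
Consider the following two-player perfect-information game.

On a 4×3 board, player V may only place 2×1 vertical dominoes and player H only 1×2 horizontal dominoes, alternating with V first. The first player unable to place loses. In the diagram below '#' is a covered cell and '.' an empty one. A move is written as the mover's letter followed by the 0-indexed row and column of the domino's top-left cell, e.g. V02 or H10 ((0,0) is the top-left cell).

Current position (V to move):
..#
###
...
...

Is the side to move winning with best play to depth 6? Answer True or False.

[..#/###/.../...] V move#1: V20:-1/..#/###/#../#.., V21:+1/..#/###/.#./.#.*, V22:-1/..#/###/..#/..#
[..#/###/.#./.#.] H move#2: H00:-1/###/###/.#./.#.*
[###/###/.#./.#.] V move#3: V20:+1/###/###/##./##.*, V22:+1/###/###/.##/.##
[###/###/##./##.] end (terminal -1, H#4); searched ..#/###/.../... to 6

V winning at [..#/###/.../...]: True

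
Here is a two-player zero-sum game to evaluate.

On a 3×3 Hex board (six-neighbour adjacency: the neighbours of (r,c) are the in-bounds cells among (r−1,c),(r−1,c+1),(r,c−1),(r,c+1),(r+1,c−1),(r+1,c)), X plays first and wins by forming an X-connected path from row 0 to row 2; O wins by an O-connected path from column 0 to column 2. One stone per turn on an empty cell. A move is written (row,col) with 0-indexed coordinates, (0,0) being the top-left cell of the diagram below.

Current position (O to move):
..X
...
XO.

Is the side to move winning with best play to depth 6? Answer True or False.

O winning at [..X/.../XO.]: False

ply 1, O at ..X/.../XO. | (0,0)=-1→O.X/.../XO.*; (0,1)=-1→.OX/.../XO.; (1,0)=-1→..X/O../XO.; (1,1)=-1→..X/.O./XO.; (1,2)=-1→..X/..O/XO.; (2,2)=-1→..X/.../XOO
ply 2, X at O.X/.../XO. | (0,1)=+1→OXX/.../XO.*; (1,0)=+1→O.X/X../XO.; (1,1)=+1→O.X/.X./XO.; (1,2)=+1→O.X/..X/XO.; (2,2)=+1→O.X/.../XOX
ply 3, O at OXX/.../XO. | (1,0)=-1→OXX/O../XO.*; (1,1)=-1→OXX/.O./XO.; (1,2)=-1→OXX/..O/XO.; (2,2)=-1→OXX/.../XOO
ply 4, X at OXX/O../XO. | (1,1)=+1→OXX/OX./XO.*; (1,2)=+1→OXX/O.X/XO.; (2,2)=+1→OXX/O../XOX
ply 5: OXX/OX./XO. is terminal -1 (O); from ..X/.../XO. depth 6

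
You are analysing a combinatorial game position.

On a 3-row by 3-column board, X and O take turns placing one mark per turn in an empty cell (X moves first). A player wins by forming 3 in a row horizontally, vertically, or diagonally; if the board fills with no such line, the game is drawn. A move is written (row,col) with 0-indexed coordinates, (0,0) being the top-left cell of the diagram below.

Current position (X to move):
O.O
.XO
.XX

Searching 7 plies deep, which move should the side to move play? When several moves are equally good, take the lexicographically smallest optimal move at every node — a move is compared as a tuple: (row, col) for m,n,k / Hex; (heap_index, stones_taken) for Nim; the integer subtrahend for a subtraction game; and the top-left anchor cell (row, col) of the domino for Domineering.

X's best at [O.O/.XO/.XX]: (0,1)

ply 1, X at O.O/.XO/.XX | (0,1)=+1→OXO/.XO/.XX*; (1,0)=-1→O.O/XXO/.XX; (2,0)=+1→O.O/.XO/XXX
ply 2: OXO/.XO/.XX is terminal -1 (O); from O.O/.XO/.XX depth 7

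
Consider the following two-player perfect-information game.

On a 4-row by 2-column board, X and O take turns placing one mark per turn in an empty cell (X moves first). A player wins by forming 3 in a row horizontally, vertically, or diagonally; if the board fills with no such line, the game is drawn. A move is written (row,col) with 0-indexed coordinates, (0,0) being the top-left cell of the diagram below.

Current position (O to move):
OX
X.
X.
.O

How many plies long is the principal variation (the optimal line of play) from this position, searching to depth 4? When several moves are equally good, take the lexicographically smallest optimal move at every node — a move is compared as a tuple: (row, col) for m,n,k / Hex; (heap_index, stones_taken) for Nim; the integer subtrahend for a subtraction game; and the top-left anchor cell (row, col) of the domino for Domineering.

p1 O@[OX/X./X./.O]: (1,1)[OX/XO/X./.O]-1 (2,1)[OX/X./XO/.O]-1 (3,0)[OX/X./X./OO]+0*
p2 X@[OX/X./X./OO]: (1,1)[OX/XX/X./OO]+0* (2,1)[OX/X./XX/OO]+0
p3 O@[OX/XX/X./OO]: (2,1)[OX/XX/XO/OO]+0*
p4 X@[OX/XX/XO/OO] terminal +0; root [OX/X./X./.O] d4

PV length from [OX/X./X./.O]: 3 plies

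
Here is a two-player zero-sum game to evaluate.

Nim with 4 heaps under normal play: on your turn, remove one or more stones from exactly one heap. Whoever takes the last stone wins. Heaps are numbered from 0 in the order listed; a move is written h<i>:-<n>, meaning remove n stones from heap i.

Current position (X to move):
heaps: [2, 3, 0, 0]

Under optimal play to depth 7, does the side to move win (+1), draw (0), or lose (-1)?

value((2,3,0,0), X) = +1

p1 X@[(2,3,0,0)]: h0:-1[(1,3,0,0)]-1 h0:-2[(0,3,0,0)]-1 h1:-1[(2,2,0,0)]+1* h1:-2[(2,1,0,0)]-1 h1:-3[(2,0,0,0)]-1
p2 O@[(2,2,0,0)]: h0:-1[(1,2,0,0)]-1* h0:-2[(0,2,0,0)]-1 h1:-1[(2,1,0,0)]-1 h1:-2[(2,0,0,0)]-1
p3 X@[(1,2,0,0)]: h0:-1[(0,2,0,0)]-1 h1:-1[(1,1,0,0)]+1* h1:-2[(1,0,0,0)]-1
p4 O@[(1,1,0,0)]: h0:-1[(0,1,0,0)]-1* h1:-1[(1,0,0,0)]-1
p5 X@[(0,1,0,0)]: h1:-1[(0,0,0,0)]+1*
p6 O@[(0,0,0,0)] terminal -1; root [(2,3,0,0)] d7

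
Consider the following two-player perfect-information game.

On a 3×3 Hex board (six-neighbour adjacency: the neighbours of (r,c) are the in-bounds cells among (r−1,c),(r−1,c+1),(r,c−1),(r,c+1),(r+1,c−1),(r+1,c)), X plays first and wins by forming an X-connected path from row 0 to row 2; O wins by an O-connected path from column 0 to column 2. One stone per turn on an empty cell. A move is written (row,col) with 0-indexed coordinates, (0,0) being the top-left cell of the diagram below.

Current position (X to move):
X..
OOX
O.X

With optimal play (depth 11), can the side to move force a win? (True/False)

X winning at [X../OOX/O.X]: True

[X../OOX/O.X] X move#1: (0,1):-1/XX./OOX/O.X, (0,2):+1/X.X/OOX/O.X*, (2,1):-1/X../OOX/OXX
[X.X/OOX/O.X] end (terminal -1, O#2); searched X../OOX/O.X to 11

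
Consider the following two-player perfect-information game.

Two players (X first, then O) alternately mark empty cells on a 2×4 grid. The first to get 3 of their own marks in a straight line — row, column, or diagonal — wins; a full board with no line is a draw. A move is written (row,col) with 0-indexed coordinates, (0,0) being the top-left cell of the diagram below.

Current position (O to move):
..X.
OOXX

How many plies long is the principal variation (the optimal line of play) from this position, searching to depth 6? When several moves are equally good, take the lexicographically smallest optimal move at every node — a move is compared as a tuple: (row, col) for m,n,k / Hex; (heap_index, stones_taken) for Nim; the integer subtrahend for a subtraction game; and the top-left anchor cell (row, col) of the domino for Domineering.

PV length from [..X./OOXX]: 3 plies

ply 1, O at ..X./OOXX | (0,0)=+0→O.X./OOXX*; (0,1)=+0→.OX./OOXX; (0,3)=+0→..XO/OOXX
ply 2, X at O.X./OOXX | (0,1)=+0→OXX./OOXX*; (0,3)=+0→O.XX/OOXX
ply 3, O at OXX./OOXX | (0,3)=+0→OXXO/OOXX*
ply 4: OXXO/OOXX is terminal +0 (X); from ..X./OOXX depth 6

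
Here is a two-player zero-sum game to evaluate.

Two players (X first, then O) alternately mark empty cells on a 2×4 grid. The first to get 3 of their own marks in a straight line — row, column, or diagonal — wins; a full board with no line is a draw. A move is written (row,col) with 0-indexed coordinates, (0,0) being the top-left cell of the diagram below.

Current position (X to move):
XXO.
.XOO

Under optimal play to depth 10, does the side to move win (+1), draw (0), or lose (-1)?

p1 X@[XXO./.XOO]: (0,3)[XXOX/.XOO]+0* (1,0)[XXO./XXOO]+0
p2 O@[XXOX/.XOO]: (1,0)[XXOX/OXOO]+0*
p3 X@[XXOX/OXOO] terminal +0; root [XXO./.XOO] d10

value(XXO./.XOO, X) = 0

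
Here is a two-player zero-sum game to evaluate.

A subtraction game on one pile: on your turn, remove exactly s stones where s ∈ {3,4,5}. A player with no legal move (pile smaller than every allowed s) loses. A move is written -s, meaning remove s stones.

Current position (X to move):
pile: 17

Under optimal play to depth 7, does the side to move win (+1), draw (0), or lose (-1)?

p1 X@[17]: -3[14]-1* -4[13]-1 -5[12]-1
p2 O@[14]: -3[11]-1 -4[10]+1* -5[9]+1
p3 X@[10]: -3[7]-1* -4[6]-1 -5[5]-1
p4 O@[7]: -3[4]-1 -4[3]-1 -5[2]+1*
p5 X@[2] terminal -1; root [17] d7

value(17, X) = -1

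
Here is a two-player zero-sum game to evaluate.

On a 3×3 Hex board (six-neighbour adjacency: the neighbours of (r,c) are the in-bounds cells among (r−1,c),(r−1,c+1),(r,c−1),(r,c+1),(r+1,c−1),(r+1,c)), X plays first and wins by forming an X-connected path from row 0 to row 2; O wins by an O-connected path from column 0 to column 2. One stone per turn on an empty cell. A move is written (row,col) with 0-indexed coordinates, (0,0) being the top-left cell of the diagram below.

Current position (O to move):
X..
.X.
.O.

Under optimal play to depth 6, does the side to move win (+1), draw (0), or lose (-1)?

value(X../.X./.O., O) = +1

[X../.X./.O.] O move#1: (0,1):-1/XO./.X./.O., (0,2):-1/X.O/.X./.O., (1,0):-1/X../OX./.O., (1,2):-1/X../.XO/.O., (2,0):+1/X../.X./OO.*, (2,2):-1/X../.X./.OO
[X../.X./OO.] X move#2: (0,1):-1/XX./.X./OO.*, (0,2):-1/X.X/.X./OO., (1,0):-1/X../XX./OO., (1,2):-1/X../.XX/OO., (2,2):-1/X../.X./OOX
[XX./.X./OO.] O move#3: (0,2):+1/XXO/.X./OO.*, (1,0):+1/XX./OX./OO., (1,2):+1/XX./.XO/OO., (2,2):+1/XX./.X./OOO
[XXO/.X./OO.] X move#4: (1,0):-1/XXO/XX./OO.*, (1,2):-1/XXO/.XX/OO., (2,2):-1/XXO/.X./OOX
[XXO/XX./OO.] O move#5: (1,2):+1/XXO/XXO/OO.*, (2,2):+1/XXO/XX./OOO
[XXO/XXO/OO.] end (terminal -1, X#6); searched X../.X./.O. to 6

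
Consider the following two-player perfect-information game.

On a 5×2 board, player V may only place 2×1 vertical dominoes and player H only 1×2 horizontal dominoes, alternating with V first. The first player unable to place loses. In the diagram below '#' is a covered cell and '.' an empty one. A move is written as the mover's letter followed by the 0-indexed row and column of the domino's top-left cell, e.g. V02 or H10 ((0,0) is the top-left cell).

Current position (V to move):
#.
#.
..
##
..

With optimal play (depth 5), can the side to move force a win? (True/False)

p1 V@[#./#./../##/..]: V01[##/##/../##/..]-1* V11[#./##/.#/##/..]-1
p2 H@[##/##/../##/..]: H20[##/##/##/##/..]+1* H40[##/##/../##/##]+1
p3 V@[##/##/##/##/..] terminal -1; root [#./#./../##/..] d5

V winning at [#./#./../##/..]: False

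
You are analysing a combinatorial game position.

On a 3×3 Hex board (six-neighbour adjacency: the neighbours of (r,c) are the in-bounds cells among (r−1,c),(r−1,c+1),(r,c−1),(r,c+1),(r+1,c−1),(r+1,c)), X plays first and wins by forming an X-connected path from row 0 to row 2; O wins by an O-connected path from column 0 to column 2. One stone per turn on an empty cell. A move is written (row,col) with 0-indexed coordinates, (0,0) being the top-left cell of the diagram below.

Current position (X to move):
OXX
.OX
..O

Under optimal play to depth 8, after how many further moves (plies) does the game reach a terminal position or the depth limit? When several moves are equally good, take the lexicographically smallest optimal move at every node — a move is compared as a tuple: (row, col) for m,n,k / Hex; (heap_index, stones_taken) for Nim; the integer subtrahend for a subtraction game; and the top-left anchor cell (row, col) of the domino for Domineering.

p1 X@[OXX/.OX/..O]: (1,0)[OXX/XOX/..O]+1* (2,0)[OXX/.OX/X.O]+1 (2,1)[OXX/.OX/.XO]+1
p2 O@[OXX/XOX/..O]: (2,0)[OXX/XOX/O.O]-1* (2,1)[OXX/XOX/.OO]-1
p3 X@[OXX/XOX/O.O]: (2,1)[OXX/XOX/OXO]+1*
p4 O@[OXX/XOX/OXO] terminal -1; root [OXX/.OX/..O] d8

PV length from [OXX/.OX/..O]: 3 plies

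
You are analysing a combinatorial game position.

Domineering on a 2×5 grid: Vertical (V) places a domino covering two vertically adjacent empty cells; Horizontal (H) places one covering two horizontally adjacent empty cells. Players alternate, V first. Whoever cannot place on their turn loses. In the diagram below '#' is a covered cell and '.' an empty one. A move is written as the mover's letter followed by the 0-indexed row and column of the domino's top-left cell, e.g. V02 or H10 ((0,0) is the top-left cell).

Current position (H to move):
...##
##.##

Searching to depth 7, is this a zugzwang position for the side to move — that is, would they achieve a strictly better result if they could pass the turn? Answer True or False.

[...##/##.##] H move#1: H00:-1/##.##/##.##, H01:+1/.####/##.##*
[.####/##.##] end (terminal -1, V#2); searched ...##/##.## to 7
if H skipped the turn, V would face:
~ [...##/##.##] V move#1: V02:-1/..###/#####*
~ [..###/#####] H move#2: H00:+1/#####/#####*
~ [#####/#####] end (terminal -1, V#3); searched ...##/##.## to 7
compare (H): move=+1 vs pass=+1

zugzwang(...##/##.##, H) = False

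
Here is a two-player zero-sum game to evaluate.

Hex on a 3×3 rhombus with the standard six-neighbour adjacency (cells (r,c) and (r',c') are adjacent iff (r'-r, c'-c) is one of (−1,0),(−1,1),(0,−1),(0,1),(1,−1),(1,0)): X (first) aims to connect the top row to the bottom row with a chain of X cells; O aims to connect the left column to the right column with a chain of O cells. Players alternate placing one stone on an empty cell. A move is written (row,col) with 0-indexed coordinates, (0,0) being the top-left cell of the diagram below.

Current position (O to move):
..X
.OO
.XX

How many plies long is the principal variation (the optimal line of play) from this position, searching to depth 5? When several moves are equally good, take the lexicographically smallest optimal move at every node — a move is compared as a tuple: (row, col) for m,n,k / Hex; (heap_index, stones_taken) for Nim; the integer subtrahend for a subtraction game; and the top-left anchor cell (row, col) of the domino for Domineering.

PV length from [..X/.OO/.XX]: 3 plies

[..X/.OO/.XX] O move#1: (0,0):+1/O.X/.OO/.XX*, (0,1):+1/.OX/.OO/.XX, (1,0):+1/..X/OOO/.XX, (2,0):+1/..X/.OO/OXX
[O.X/.OO/.XX] X move#2: (0,1):-1/OXX/.OO/.XX*, (1,0):-1/O.X/XOO/.XX, (2,0):-1/O.X/.OO/XXX
[OXX/.OO/.XX] O move#3: (1,0):+1/OXX/OOO/.XX*, (2,0):+1/OXX/.OO/OXX
[OXX/OOO/.XX] end (terminal -1, X#4); searched ..X/.OO/.XX to 5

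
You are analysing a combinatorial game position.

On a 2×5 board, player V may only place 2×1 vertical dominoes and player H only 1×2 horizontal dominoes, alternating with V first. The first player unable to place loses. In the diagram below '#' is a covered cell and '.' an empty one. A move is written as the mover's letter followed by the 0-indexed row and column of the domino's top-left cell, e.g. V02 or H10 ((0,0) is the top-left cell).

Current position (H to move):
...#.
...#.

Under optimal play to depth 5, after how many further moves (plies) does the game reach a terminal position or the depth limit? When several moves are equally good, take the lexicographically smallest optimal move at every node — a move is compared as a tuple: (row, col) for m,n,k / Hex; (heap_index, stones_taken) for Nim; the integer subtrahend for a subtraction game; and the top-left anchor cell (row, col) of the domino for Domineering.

ply 1, H at ...#./...#. | H00=-1→##.#./...#.*; H01=-1→.###./...#.; H10=-1→...#./##.#.; H11=-1→...#./.###.
ply 2, V at ##.#./...#. | V02=+1→####./..##.*; V04=-1→##.##/...##
ply 3, H at ####./..##. | H10=-1→####./####.*
ply 4, V at ####./####. | V04=+1→#####/#####*
ply 5: #####/##### is terminal -1 (H); from ...#./...#. depth 5

PV length from [...#./...#.]: 4 plies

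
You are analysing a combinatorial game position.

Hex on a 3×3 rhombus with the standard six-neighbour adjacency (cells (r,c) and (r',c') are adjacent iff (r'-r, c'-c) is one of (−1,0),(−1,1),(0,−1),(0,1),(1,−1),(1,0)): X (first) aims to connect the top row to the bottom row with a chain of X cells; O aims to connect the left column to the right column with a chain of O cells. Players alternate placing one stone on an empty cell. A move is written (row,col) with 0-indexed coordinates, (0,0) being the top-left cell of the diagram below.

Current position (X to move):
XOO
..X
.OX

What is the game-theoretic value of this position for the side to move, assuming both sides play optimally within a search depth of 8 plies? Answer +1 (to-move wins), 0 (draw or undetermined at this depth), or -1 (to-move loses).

p1 X@[XOO/..X/.OX]: (1,0)[XOO/X.X/.OX]+1* (1,1)[XOO/.XX/.OX]-1 (2,0)[XOO/..X/XOX]-1
p2 O@[XOO/X.X/.OX]: (1,1)[XOO/XOX/.OX]-1* (2,0)[XOO/X.X/OOX]-1
p3 X@[XOO/XOX/.OX]: (2,0)[XOO/XOX/XOX]+1*
p4 O@[XOO/XOX/XOX] terminal -1; root [XOO/..X/.OX] d8

value(XOO/..X/.OX, X) = +1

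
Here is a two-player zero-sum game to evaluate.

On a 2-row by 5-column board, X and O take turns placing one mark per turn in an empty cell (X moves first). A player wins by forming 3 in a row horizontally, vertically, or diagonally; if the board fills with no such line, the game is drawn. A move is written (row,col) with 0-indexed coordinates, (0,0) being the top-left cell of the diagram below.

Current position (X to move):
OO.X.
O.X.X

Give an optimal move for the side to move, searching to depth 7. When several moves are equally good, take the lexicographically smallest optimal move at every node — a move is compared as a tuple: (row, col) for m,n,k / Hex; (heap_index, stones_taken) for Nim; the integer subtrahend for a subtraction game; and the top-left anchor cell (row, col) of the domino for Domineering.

X's best at [OO.X./O.X.X]: (0,2)

[OO.X./O.X.X] X move#1: (0,2):+1/OOXX./O.X.X*, (0,4):-1/OO.XX/O.X.X, (1,1):-1/OO.X./OXX.X, (1,3):+1/OO.X./O.XXX
[OOXX./O.X.X] O move#2: (0,4):-1/OOXXO/O.X.X*, (1,1):-1/OOXX./OOX.X, (1,3):-1/OOXX./O.XOX
[OOXXO/O.X.X] X move#3: (1,1):+0/OOXXO/OXX.X, (1,3):+1/OOXXO/O.XXX*
[OOXXO/O.XXX] end (terminal -1, O#4); searched OO.X./O.X.X to 7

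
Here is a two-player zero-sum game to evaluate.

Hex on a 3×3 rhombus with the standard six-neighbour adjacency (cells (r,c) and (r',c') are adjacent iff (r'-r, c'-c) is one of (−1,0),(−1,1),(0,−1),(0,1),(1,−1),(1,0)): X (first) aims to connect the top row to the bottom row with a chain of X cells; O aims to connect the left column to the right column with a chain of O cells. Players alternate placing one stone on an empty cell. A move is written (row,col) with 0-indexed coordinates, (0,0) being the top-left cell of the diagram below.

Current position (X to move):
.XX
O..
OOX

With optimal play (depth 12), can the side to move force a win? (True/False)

p1 X@[.XX/O../OOX]: (0,0)[XXX/O../OOX]-1 (1,1)[.XX/OX./OOX]-1 (1,2)[.XX/O.X/OOX]+1*
p2 O@[.XX/O.X/OOX] terminal -1; root [.XX/O../OOX] d12

X winning at [.XX/O../OOX]: True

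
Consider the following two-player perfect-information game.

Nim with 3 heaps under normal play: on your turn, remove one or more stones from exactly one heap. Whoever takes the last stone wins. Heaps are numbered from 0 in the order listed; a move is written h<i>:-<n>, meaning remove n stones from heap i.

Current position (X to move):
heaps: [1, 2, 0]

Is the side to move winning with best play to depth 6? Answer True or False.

X winning at [(1,2,0)]: True

p1 X@[(1,2,0)]: h0:-1[(0,2,0)]-1 h1:-1[(1,1,0)]+1* h1:-2[(1,0,0)]-1
p2 O@[(1,1,0)]: h0:-1[(0,1,0)]-1* h1:-1[(1,0,0)]-1
p3 X@[(0,1,0)]: h1:-1[(0,0,0)]+1*
p4 O@[(0,0,0)] terminal -1; root [(1,2,0)] d6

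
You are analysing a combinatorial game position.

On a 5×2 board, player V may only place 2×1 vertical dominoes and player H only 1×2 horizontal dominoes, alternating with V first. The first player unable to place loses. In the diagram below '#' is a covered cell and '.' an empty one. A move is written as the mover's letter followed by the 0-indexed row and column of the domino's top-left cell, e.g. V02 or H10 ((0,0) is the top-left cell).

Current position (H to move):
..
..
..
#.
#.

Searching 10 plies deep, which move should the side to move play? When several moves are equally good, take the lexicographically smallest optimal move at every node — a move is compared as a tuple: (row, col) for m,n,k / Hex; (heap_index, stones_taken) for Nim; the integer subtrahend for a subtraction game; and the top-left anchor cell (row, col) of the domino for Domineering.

ply 1, H at ../../../#./#. | H00=-1→##/../../#./#.; H10=+1→../##/../#./#.*; H20=-1→../../##/#./#.
ply 2, V at ../##/../#./#. | V21=-1→../##/.#/##/#.*; V31=-1→../##/../##/##
ply 3, H at ../##/.#/##/#. | H00=+1→##/##/.#/##/#.*
ply 4: ##/##/.#/##/#. is terminal -1 (V); from ../../../#./#. depth 10

H's best at [../../../#./#.]: H10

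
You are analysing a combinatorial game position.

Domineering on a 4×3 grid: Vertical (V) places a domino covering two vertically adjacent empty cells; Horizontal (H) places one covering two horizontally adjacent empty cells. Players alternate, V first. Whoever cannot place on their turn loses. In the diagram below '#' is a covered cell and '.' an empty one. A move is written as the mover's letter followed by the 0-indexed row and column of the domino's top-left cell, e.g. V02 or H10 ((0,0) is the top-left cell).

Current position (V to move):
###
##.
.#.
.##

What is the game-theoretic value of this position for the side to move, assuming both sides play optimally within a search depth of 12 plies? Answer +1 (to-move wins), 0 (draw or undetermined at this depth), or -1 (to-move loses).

ply 1, V at ###/##./.#./.## | V12=+1→###/###/.##/.##*; V20=+1→###/##./##./###
ply 2: ###/###/.##/.## is terminal -1 (H); from ###/##./.#./.## depth 12

value(###/##./.#./.##, V) = +1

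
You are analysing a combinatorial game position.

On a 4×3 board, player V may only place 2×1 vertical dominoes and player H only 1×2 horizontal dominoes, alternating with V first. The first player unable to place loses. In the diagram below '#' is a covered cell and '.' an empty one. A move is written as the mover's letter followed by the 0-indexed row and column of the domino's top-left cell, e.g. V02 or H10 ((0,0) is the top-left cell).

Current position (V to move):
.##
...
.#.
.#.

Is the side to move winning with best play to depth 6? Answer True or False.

ply 1, V at .##/.../.#./.#. | V00=+1→###/#../.#./.#.*; V10=+1→.##/#../##./.#.; V12=+1→.##/..#/.##/.#.; V20=+1→.##/.../##./##.; V22=+1→.##/.../.##/.##
ply 2, H at ###/#../.#./.#. | H11=-1→###/###/.#./.#.*
ply 3, V at ###/###/.#./.#. | V20=+1→###/###/##./##.*; V22=+1→###/###/.##/.##
ply 4: ###/###/##./##. is terminal -1 (H); from .##/.../.#./.#. depth 6

V winning at [.##/.../.#./.#.]: True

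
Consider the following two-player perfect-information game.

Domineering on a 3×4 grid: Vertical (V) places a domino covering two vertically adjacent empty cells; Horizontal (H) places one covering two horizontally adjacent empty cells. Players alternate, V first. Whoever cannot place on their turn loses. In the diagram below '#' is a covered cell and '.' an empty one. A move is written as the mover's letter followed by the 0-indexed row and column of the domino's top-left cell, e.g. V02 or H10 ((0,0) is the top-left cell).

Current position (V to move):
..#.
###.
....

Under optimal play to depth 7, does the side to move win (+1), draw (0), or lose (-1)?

value(..#./###./...., V) = -1

[..#./###./....] V move#1: V03:-1/..##/####/....*, V13:-1/..#./####/...#
[..##/####/....] H move#2: H00:+1/####/####/....*, H20:+1/..##/####/##.., H21:+1/..##/####/.##., H22:+1/..##/####/..##
[####/####/....] end (terminal -1, V#3); searched ..#./###./.... to 7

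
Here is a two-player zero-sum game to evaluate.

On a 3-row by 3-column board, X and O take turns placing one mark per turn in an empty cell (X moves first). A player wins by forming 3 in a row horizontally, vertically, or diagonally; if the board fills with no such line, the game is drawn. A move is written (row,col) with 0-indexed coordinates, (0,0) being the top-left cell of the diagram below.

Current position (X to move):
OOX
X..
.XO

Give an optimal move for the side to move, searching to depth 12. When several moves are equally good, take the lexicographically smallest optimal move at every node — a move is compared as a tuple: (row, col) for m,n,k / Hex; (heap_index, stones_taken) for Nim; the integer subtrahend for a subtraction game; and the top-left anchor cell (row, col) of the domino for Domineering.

X's best at [OOX/X../.XO]: (1,1)

p1 X@[OOX/X../.XO]: (1,1)[OOX/XX./.XO]+1* (1,2)[OOX/X.X/.XO]-1 (2,0)[OOX/X../XXO]-1
p2 O@[OOX/XX./.XO]: (1,2)[OOX/XXO/.XO]-1* (2,0)[OOX/XX./OXO]-1
p3 X@[OOX/XXO/.XO]: (2,0)[OOX/XXO/XXO]+1*
p4 O@[OOX/XXO/XXO] terminal -1; root [OOX/X../.XO] d12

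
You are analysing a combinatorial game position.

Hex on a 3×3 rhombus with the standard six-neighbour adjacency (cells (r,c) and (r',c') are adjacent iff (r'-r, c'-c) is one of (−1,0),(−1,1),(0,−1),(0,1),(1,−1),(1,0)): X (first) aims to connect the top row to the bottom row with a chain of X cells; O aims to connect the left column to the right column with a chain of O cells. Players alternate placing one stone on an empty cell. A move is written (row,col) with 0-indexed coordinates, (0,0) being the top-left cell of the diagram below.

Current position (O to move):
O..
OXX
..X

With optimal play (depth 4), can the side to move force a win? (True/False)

O winning at [O../OXX/..X]: False

ply 1, O at O../OXX/..X | (0,1)=-1→OO./OXX/..X*; (0,2)=-1→O.O/OXX/..X; (2,0)=-1→O../OXX/O.X; (2,1)=-1→O../OXX/.OX
ply 2, X at OO./OXX/..X | (0,2)=+1→OOX/OXX/..X*; (2,0)=-1→OO./OXX/X.X; (2,1)=-1→OO./OXX/.XX
ply 3: OOX/OXX/..X is terminal -1 (O); from O../OXX/..X depth 4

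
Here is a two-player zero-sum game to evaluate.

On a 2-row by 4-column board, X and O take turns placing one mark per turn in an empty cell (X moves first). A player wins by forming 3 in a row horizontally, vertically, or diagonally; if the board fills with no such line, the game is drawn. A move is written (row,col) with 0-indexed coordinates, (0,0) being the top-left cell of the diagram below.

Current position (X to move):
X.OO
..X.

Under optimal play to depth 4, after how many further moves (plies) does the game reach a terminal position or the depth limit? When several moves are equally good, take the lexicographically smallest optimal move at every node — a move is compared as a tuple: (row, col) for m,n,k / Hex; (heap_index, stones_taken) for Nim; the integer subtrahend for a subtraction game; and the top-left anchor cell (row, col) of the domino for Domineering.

[X.OO/..X.] X move#1: (0,1):+0/XXOO/..X.*, (1,0):-1/X.OO/X.X., (1,1):-1/X.OO/.XX., (1,3):-1/X.OO/..XX
[XXOO/..X.] O move#2: (1,0):+0/XXOO/O.X.*, (1,1):+0/XXOO/.OX., (1,3):+0/XXOO/..XO
[XXOO/O.X.] X move#3: (1,1):+0/XXOO/OXX.*, (1,3):+0/XXOO/O.XX
[XXOO/OXX.] O move#4: (1,3):+0/XXOO/OXXO*
[XXOO/OXXO] end (terminal +0, X#5); searched X.OO/..X. to 4

PV length from [X.OO/..X.]: 4 plies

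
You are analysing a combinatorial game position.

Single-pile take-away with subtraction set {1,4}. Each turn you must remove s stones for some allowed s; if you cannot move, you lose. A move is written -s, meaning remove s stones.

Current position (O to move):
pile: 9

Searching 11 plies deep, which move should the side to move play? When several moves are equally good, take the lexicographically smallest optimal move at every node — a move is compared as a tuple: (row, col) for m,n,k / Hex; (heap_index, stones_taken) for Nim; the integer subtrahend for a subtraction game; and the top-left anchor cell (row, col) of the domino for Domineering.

O's best at [9]: -4

[9] O move#1: -1:-1/8, -4:+1/5*
[5] X move#2: -1:-1/4*, -4:-1/1
[4] O move#3: -1:-1/3, -4:+1/0*
[0] end (terminal -1, X#4); searched 9 to 11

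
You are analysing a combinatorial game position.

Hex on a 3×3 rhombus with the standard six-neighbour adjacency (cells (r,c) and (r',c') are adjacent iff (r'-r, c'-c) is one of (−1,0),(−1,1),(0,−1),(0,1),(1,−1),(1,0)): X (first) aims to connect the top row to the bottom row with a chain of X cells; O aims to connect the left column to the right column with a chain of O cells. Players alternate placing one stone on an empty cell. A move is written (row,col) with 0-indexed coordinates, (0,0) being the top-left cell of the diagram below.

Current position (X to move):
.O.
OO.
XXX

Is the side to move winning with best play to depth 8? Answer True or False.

X winning at [.O./OO./XXX]: False

p1 X@[.O./OO./XXX]: (0,0)[XO./OO./XXX]-1* (0,2)[.OX/OO./XXX]-1 (1,2)[.O./OOX/XXX]-1
p2 O@[XO./OO./XXX]: (0,2)[XOO/OO./XXX]+1* (1,2)[XO./OOO/XXX]+1
p3 X@[XOO/OO./XXX] terminal -1; root [.O./OO./XXX] d8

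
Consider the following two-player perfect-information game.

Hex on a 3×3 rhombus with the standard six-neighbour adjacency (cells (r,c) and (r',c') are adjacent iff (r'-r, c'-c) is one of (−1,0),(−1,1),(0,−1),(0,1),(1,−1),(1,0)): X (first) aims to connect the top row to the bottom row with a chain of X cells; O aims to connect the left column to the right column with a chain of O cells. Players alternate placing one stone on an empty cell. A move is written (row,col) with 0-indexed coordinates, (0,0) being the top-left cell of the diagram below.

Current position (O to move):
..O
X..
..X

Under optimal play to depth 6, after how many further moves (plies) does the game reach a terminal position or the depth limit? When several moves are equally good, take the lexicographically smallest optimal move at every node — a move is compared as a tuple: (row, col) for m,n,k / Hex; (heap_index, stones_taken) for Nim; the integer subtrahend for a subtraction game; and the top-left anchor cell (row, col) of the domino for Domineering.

ply 1, O at ..O/X../..X | (0,0)=-1→O.O/X../..X*; (0,1)=-1→.OO/X../..X; (1,1)=-1→..O/XO./..X; (1,2)=-1→..O/X.O/..X; (2,0)=-1→..O/X../O.X; (2,1)=-1→..O/X../.OX
ply 2, X at O.O/X../..X | (0,1)=+1→OXO/X../..X*; (1,1)=-1→O.O/XX./..X; (1,2)=-1→O.O/X.X/..X; (2,0)=-1→O.O/X../X.X; (2,1)=-1→O.O/X../.XX
ply 3, O at OXO/X../..X | (1,1)=-1→OXO/XO./..X*; (1,2)=-1→OXO/X.O/..X; (2,0)=-1→OXO/X../O.X; (2,1)=-1→OXO/X../.OX
ply 4, X at OXO/XO./..X | (1,2)=-1→OXO/XOX/..X; (2,0)=+1→OXO/XO./X.X*; (2,1)=-1→OXO/XO./.XX
ply 5: OXO/XO./X.X is terminal -1 (O); from ..O/X../..X depth 6

PV length from [..O/X../..X]: 4 plies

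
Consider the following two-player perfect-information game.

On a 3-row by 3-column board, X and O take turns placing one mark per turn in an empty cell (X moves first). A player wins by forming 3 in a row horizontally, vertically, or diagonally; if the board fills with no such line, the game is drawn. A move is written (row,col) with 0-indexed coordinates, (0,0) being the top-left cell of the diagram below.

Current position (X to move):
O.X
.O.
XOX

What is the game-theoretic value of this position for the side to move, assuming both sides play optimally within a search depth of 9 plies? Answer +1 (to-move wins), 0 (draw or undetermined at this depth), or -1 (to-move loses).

value(O.X/.O./XOX, X) = +1

[O.X/.O./XOX] X move#1: (0,1):+0/OXX/.O./XOX, (1,0):-1/O.X/XO./XOX, (1,2):+1/O.X/.OX/XOX*
[O.X/.OX/XOX] end (terminal -1, O#2); searched O.X/.O./XOX to 9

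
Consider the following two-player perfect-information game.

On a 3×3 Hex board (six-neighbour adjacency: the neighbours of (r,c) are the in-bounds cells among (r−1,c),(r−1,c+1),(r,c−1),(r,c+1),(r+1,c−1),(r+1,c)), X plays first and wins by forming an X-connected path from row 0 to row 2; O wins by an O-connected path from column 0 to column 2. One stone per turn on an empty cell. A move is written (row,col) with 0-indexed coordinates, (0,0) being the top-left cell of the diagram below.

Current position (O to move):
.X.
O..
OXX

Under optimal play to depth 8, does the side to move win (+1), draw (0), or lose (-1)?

p1 O@[.X./O../OXX]: (0,0)[OX./O../OXX]-1 (0,2)[.XO/O../OXX]-1 (1,1)[.X./OO./OXX]+1* (1,2)[.X./O.O/OXX]-1
p2 X@[.X./OO./OXX]: (0,0)[XX./OO./OXX]-1* (0,2)[.XX/OO./OXX]-1 (1,2)[.X./OOX/OXX]-1
p3 O@[XX./OO./OXX]: (0,2)[XXO/OO./OXX]+1* (1,2)[XX./OOO/OXX]+1
p4 X@[XXO/OO./OXX] terminal -1; root [.X./O../OXX] d8

value(.X./O../OXX, O) = +1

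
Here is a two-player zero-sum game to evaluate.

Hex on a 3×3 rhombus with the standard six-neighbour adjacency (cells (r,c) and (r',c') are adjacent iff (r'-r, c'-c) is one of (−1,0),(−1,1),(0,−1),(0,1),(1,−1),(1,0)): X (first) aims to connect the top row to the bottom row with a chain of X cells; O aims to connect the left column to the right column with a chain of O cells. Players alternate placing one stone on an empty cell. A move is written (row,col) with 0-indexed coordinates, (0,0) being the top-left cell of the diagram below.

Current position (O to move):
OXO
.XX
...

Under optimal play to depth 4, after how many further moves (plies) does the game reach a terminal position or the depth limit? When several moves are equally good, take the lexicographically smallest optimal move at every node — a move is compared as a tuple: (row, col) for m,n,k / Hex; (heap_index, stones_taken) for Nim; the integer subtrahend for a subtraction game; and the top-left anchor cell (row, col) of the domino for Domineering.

p1 O@[OXO/.XX/...]: (1,0)[OXO/OXX/...]-1* (2,0)[OXO/.XX/O..]-1 (2,1)[OXO/.XX/.O.]-1 (2,2)[OXO/.XX/..O]-1
p2 X@[OXO/OXX/...]: (2,0)[OXO/OXX/X..]+1* (2,1)[OXO/OXX/.X.]+1 (2,2)[OXO/OXX/..X]+1
p3 O@[OXO/OXX/X..] terminal -1; root [OXO/.XX/...] d4

PV length from [OXO/.XX/...]: 2 plies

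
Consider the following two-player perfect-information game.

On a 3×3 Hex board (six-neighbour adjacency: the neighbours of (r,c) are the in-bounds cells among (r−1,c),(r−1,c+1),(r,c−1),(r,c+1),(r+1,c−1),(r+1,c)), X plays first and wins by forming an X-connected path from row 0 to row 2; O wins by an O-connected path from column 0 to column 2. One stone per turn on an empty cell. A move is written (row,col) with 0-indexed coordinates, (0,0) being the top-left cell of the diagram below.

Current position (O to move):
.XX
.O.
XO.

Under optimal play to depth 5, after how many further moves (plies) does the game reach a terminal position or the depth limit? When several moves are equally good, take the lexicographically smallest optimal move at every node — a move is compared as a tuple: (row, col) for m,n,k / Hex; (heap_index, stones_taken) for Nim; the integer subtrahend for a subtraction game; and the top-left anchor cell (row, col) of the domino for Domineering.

p1 O@[.XX/.O./XO.]: (0,0)[OXX/.O./XO.]-1 (1,0)[.XX/OO./XO.]+1* (1,2)[.XX/.OO/XO.]-1 (2,2)[.XX/.O./XOO]-1
p2 X@[.XX/OO./XO.]: (0,0)[XXX/OO./XO.]-1* (1,2)[.XX/OOX/XO.]-1 (2,2)[.XX/OO./XOX]-1
p3 O@[XXX/OO./XO.]: (1,2)[XXX/OOO/XO.]+1* (2,2)[XXX/OO./XOO]+1
p4 X@[XXX/OOO/XO.] terminal -1; root [.XX/.O./XO.] d5

PV length from [.XX/.O./XO.]: 3 plies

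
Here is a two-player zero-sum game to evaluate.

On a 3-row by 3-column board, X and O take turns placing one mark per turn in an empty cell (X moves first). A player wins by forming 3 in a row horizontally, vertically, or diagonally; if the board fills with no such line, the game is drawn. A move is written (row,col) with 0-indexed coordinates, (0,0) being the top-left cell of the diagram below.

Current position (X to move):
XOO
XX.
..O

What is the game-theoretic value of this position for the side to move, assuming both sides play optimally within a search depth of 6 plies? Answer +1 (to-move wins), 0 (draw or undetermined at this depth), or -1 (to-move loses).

value(XOO/XX./..O, X) = +1

[XOO/XX./..O] X move#1: (1,2):+1/XOO/XXX/..O*, (2,0):+1/XOO/XX./X.O, (2,1):-1/XOO/XX./.XO
[XOO/XXX/..O] end (terminal -1, O#2); searched XOO/XX./..O to 6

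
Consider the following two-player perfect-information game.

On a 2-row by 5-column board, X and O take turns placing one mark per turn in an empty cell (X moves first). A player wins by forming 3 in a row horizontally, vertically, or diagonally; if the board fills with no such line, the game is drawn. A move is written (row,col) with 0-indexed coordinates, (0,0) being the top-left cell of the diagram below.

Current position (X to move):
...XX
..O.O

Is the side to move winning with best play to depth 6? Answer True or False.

ply 1, X at ...XX/..O.O | (0,0)=-1→X..XX/..O.O; (0,1)=-1→.X.XX/..O.O; (0,2)=+1→..XXX/..O.O*; (1,0)=-1→...XX/X.O.O; (1,1)=-1→...XX/.XO.O; (1,3)=+0→...XX/..OXO
ply 2: ..XXX/..O.O is terminal -1 (O); from ...XX/..O.O depth 6

X winning at [...XX/..O.O]: True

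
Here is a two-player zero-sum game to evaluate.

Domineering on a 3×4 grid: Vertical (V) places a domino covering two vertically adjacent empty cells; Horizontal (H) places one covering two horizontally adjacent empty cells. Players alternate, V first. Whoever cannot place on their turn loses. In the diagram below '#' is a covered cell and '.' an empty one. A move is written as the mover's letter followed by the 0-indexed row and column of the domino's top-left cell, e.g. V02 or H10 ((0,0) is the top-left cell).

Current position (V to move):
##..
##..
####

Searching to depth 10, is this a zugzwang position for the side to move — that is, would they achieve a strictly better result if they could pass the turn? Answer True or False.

[##../##../####] V move#1: V02:+1/###./###./####*, V03:+1/##.#/##.#/####
[###./###./####] end (terminal -1, H#2); searched ##../##../#### to 10
suppose V passes — search the same position with H to move:
pass> [##../##../####] H move#1: H02:+1/####/##../####*, H12:+1/##../####/####
pass> [####/##../####] end (terminal -1, V#2); searched ##../##../#### to 10
for V: play +1, pass -1

zugzwang(##../##../####, V) = False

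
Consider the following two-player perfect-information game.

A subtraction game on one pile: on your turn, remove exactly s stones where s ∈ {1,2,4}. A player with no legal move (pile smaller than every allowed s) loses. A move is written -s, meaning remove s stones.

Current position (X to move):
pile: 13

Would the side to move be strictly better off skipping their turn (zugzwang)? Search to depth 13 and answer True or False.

zugzwang(13, X) = False

[13] X move#1: -1:+1/12*, -2:-1/11, -4:+1/9
[12] O move#2: -1:-1/11*, -2:-1/10, -4:-1/8
[11] X move#3: -1:-1/10, -2:+1/9*, -4:-1/7
[9] O move#4: -1:-1/8*, -2:-1/7, -4:-1/5
[8] X move#5: -1:-1/7, -2:+1/6*, -4:-1/4
[6] O move#6: -1:-1/5*, -2:-1/4, -4:-1/2
[5] X move#7: -1:-1/4, -2:+1/3*, -4:-1/1
[3] O move#8: -1:-1/2*, -2:-1/1
[2] X move#9: -1:-1/1, -2:+1/0*
[0] end (terminal -1, O#10); searched 13 to 13
if X skipped the turn, O would face:
~ [13] O move#1: -1:+1/12*, -2:-1/11, -4:+1/9
~ [12] X move#2: -1:-1/11*, -2:-1/10, -4:-1/8
~ [11] O move#3: -1:-1/10, -2:+1/9*, -4:-1/7
~ [9] X move#4: -1:-1/8*, -2:-1/7, -4:-1/5
~ [8] O move#5: -1:-1/7, -2:+1/6*, -4:-1/4
~ [6] X move#6: -1:-1/5*, -2:-1/4, -4:-1/2
~ [5] O move#7: -1:-1/4, -2:+1/3*, -4:-1/1
~ [3] X move#8: -1:-1/2*, -2:-1/1
~ [2] O move#9: -1:-1/1, -2:+1/0*
~ [0] end (terminal -1, X#10); searched 13 to 13
compare (X): move=+1 vs pass=-1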